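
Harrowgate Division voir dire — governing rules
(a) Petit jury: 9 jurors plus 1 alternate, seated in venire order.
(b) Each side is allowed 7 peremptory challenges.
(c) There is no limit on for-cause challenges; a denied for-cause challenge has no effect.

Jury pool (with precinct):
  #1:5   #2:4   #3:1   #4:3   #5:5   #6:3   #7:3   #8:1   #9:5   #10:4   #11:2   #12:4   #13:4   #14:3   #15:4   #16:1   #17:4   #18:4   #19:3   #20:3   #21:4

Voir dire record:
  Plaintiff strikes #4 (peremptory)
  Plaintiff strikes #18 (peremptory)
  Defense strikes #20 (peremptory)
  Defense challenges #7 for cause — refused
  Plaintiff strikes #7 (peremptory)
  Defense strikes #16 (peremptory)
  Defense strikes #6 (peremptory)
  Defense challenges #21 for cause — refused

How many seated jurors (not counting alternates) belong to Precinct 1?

Removed: #4, #6, #7, #16, #18, #20.
Seated jurors 1–9: #1, #2, #3, #5, #8, #9, #10, #11, #12 (alternates #13 not counted).
Of those, in Precinct 1: #3, #8 → 2.

2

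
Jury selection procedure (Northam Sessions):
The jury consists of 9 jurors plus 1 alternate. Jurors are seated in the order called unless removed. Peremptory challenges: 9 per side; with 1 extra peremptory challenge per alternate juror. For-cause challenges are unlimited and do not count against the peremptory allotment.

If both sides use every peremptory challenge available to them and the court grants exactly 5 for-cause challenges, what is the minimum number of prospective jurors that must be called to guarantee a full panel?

Seats to fill: 9 + 1 alternates = 10.
Peremptories: 9 + 1×1 = 10 per side × 2 sides = 20.
For-cause removals: 5.
Minimum venire: 10 + 20 + 5 = 35.

35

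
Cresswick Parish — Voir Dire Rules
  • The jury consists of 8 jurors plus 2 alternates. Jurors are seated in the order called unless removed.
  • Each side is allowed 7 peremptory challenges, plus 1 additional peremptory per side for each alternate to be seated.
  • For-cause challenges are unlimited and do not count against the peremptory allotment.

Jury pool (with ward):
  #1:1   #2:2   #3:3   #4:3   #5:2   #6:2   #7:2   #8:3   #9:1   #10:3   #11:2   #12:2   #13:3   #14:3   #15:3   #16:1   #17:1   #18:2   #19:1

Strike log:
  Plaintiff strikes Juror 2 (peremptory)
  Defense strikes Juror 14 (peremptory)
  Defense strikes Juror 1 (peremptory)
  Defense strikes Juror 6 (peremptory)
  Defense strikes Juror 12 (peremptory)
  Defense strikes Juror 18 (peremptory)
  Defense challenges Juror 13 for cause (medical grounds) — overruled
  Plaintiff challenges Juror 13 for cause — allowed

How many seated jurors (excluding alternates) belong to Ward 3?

Removed: #1, #2, #6, #12, #13, #14, #18.
Seated jurors 1–8: #3, #4, #5, #7, #8, #9, #10, #11 (alternates #15, #16 not counted).
Of those, in Ward 3: #3, #4, #8, #10 → 4.

4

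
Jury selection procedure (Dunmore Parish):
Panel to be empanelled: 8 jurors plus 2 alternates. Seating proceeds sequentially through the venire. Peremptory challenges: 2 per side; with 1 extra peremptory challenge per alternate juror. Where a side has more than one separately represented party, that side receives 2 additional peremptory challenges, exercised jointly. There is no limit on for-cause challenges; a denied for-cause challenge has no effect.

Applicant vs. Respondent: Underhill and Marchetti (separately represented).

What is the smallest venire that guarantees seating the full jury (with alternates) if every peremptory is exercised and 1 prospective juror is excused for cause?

Seats to fill: 8 + 2 alternates = 10.
Peremptories — Applicant: 2 + 1×2 = 4; Respondent: 2 + 1×2 + 2 = 6; total 10.
For-cause removals: 1.
Minimum venire: 10 + 10 + 1 = 21.

21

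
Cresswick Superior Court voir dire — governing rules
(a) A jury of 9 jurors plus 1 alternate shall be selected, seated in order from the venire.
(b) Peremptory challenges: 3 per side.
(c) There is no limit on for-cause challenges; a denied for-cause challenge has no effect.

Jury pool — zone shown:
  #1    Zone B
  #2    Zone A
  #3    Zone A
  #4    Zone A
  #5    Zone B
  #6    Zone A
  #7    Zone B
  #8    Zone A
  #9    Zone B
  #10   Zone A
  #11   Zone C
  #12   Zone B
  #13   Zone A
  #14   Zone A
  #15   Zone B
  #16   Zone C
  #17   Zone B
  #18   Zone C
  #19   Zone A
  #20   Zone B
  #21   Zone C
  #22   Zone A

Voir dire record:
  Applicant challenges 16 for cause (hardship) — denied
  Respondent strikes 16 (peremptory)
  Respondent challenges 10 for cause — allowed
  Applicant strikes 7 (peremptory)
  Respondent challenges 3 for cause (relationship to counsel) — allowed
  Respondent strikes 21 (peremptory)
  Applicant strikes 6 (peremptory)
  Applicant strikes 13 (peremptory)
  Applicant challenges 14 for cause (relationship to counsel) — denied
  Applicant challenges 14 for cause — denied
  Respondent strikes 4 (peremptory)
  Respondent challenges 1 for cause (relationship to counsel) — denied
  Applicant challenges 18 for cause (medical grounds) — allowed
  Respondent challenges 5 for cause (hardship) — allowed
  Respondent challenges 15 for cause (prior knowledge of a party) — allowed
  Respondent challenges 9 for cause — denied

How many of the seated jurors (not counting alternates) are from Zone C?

Removed: #3, #4, #5, #6, #7, #10, #13, #15, #16, #18, #21.
Seated jurors 1–9: #1, #2, #8, #9, #11, #12, #14, #17, #19 (alternates #20 not counted).
Of those, in Zone C: #11 → 1.

1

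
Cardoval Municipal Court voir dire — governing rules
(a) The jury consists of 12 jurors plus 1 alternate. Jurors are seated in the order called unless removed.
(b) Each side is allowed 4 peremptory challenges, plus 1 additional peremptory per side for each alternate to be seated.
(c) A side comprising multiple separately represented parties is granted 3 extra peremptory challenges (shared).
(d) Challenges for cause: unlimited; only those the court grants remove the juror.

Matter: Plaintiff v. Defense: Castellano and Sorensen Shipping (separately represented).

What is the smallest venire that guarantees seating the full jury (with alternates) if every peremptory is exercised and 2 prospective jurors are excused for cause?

Seats to fill: 12 + 1 alternates = 13.
Peremptories — Plaintiff: 4 + 1×1 = 5; Defense: 4 + 1×1 + 3 = 8; total 13.
For-cause removals: 2.
Minimum venire: 13 + 13 + 2 = 28.

28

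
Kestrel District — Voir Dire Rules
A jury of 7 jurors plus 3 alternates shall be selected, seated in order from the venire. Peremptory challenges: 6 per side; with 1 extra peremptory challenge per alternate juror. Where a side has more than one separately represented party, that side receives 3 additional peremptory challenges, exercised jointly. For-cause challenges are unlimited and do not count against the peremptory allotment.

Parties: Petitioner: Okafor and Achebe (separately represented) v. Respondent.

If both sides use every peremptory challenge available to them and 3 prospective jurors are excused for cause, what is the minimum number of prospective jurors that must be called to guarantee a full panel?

34

Seats to fill: 7 + 3 alternates = 10.
Peremptories — Petitioner: 6 + 1×3 + 3 = 12; Respondent: 6 + 1×3 = 9; total 21.
For-cause removals: 3.
Minimum venire: 10 + 21 + 3 = 34.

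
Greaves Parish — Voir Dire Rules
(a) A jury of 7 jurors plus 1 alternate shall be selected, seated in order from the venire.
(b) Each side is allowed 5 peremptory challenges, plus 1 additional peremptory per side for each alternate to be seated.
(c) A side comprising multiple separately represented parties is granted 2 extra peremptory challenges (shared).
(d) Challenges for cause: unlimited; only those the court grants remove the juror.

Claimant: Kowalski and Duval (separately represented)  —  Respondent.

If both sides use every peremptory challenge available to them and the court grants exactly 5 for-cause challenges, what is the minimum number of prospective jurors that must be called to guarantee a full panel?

27

Seats to fill: 7 + 1 alternates = 8.
Peremptories — Claimant: 5 + 1×1 + 2 = 8; Respondent: 5 + 1×1 = 6; total 14.
For-cause removals: 5.
Minimum venire: 8 + 14 + 5 = 27.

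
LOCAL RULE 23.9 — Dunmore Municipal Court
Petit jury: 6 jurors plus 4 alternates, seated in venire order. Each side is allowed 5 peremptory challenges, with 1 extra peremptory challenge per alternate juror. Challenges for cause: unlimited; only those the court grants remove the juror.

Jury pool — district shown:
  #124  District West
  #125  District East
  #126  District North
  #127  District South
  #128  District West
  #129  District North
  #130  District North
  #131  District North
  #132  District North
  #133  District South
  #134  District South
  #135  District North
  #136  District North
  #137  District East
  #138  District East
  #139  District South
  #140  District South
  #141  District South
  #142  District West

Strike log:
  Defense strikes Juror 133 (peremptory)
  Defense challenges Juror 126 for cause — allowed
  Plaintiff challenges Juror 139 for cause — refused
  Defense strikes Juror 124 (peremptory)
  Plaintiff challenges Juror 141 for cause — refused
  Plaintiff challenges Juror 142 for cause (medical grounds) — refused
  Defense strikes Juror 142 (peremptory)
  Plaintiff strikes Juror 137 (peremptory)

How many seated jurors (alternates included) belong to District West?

Removed: #124, #126, #133, #137, #142.
Seated (10 incl. alternates): #125, #127, #128, #129, #130, #131, #132, #134, #135, #136.
Of those, in District West: #128 → 1.

1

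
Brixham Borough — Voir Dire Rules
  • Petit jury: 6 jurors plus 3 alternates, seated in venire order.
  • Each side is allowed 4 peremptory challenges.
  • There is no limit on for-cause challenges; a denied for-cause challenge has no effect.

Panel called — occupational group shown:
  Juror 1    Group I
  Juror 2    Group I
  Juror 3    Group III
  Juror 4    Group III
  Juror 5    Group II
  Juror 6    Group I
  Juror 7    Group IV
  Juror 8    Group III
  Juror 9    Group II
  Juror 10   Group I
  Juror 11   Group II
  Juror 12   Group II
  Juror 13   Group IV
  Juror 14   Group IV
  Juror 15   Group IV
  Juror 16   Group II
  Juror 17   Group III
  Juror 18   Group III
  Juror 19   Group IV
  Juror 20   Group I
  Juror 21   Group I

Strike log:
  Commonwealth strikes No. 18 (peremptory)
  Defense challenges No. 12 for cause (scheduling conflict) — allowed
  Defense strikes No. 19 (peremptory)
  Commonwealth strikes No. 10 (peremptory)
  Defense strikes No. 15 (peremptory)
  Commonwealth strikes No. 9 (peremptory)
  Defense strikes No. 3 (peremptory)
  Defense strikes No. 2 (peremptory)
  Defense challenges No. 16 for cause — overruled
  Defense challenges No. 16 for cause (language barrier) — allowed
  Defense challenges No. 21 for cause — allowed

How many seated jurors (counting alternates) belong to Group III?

2

Removed: #2, #3, #9, #10, #12, #15, #16, #18, #19, #21.
Seated (9 incl. alternates): #1, #4, #5, #6, #7, #8, #11, #13, #14.
Of those, in Group III: #4, #8 → 2.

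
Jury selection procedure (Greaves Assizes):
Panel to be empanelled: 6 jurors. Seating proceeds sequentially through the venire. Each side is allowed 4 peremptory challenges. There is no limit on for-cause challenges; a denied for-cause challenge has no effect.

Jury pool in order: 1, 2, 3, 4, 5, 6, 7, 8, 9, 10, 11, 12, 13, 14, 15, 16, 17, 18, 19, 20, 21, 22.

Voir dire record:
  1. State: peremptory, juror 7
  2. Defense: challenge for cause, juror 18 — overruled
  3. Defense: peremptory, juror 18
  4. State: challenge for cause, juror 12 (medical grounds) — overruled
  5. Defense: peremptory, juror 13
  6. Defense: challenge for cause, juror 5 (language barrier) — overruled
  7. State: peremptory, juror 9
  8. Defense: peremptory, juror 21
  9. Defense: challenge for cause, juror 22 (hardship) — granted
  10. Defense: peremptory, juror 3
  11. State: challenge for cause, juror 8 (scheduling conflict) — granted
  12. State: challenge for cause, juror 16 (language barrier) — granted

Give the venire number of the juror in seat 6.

10

Removed: #3, #7, #8, #9, #13, #16, #18, #21, #22. (#5, #12 stay — for-cause denied.)
Filling seats in venire order through position 6: #1, #2, #4, #5, #6, #10.
So seat 6 is #10.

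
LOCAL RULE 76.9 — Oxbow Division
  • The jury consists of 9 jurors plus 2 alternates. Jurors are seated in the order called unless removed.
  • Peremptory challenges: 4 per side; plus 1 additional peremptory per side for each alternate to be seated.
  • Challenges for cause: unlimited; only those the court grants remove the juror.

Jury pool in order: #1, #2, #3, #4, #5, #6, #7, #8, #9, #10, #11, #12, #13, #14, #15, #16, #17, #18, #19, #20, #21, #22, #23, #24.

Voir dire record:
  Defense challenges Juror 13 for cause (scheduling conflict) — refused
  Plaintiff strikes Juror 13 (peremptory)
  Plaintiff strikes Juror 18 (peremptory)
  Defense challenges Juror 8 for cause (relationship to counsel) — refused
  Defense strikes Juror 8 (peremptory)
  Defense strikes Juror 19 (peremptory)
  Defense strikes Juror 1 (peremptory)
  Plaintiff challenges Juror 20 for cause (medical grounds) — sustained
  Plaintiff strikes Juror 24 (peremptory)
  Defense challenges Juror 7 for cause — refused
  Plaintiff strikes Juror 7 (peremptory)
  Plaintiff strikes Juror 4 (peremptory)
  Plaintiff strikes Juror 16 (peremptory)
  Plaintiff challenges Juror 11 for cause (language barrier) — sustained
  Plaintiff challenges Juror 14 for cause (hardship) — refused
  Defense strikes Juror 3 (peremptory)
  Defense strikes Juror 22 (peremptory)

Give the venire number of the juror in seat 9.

17

Removed: #1, #3, #4, #7, #8, #11, #13, #16, #18, #19, #20, #22, #24. (#14 stays — for-cause denied.)
Seating in order: seats 1–9 → #2, #5, #6, #9, #10, #12, #14, #15, #17; alternates → #21, #23.
So seat 9 is #17.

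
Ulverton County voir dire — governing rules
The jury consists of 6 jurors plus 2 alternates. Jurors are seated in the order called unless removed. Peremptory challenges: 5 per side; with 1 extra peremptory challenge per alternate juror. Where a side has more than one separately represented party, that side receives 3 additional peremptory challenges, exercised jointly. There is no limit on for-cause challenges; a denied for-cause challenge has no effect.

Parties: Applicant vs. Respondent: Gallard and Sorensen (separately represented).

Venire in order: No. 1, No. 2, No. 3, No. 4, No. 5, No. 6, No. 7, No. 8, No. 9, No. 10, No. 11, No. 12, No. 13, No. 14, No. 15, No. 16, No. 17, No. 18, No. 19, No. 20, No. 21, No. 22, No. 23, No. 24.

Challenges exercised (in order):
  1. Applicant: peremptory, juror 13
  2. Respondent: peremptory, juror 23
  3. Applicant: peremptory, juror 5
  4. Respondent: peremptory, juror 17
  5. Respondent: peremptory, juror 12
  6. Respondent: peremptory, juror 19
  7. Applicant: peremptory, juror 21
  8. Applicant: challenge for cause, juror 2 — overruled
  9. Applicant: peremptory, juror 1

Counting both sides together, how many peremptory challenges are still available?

Applicant allotment: 5 base + 1 × 2 alternates = 7. Respondent allotment: 5 base + 1 × 2 alternates + 3 multi-party = 10.
Applicant peremptories used: #13, #5, #21, #1 — 4 (the for-cause on #2 doesn't count).
Respondent peremptories used: #23, #17, #12, #19 — 4.
Remaining: (7 − 4) + (10 − 4) = 9.

9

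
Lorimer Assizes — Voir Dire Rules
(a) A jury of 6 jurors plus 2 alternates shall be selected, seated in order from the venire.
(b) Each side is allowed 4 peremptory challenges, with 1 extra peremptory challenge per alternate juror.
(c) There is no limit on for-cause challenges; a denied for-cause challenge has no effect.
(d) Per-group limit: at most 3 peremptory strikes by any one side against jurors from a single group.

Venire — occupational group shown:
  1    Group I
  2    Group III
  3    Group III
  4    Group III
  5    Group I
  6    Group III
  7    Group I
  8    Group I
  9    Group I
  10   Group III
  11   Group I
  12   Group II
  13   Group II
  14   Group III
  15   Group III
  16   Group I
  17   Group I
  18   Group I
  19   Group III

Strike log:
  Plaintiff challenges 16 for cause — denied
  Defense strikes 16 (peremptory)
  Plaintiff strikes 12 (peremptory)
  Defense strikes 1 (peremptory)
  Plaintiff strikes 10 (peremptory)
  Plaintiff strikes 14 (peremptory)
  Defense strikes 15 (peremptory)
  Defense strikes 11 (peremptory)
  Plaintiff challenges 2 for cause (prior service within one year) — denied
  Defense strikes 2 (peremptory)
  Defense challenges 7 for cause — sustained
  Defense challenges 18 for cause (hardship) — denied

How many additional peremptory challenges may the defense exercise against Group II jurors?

Defense peremptories so far: #16, #1, #15, #11, #2 — 5 of 6 used, 1 left overall.
Against Group II: none yet — per-group cap 3 leaves 3.
Binding limit: min(1, 3) = 1.

1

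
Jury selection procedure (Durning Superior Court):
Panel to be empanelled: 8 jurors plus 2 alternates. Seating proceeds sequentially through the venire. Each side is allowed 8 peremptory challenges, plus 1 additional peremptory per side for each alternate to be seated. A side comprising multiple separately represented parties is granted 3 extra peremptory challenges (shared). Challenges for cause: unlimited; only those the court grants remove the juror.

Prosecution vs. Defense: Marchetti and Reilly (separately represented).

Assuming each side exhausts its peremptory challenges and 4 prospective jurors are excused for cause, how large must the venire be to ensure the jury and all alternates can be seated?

37

Seats to fill: 8 + 2 alternates = 10.
Peremptories — Prosecution: 8 + 1×2 = 10; Defense: 8 + 1×2 + 3 = 13; total 23.
For-cause removals: 4.
Minimum venire: 10 + 23 + 4 = 37.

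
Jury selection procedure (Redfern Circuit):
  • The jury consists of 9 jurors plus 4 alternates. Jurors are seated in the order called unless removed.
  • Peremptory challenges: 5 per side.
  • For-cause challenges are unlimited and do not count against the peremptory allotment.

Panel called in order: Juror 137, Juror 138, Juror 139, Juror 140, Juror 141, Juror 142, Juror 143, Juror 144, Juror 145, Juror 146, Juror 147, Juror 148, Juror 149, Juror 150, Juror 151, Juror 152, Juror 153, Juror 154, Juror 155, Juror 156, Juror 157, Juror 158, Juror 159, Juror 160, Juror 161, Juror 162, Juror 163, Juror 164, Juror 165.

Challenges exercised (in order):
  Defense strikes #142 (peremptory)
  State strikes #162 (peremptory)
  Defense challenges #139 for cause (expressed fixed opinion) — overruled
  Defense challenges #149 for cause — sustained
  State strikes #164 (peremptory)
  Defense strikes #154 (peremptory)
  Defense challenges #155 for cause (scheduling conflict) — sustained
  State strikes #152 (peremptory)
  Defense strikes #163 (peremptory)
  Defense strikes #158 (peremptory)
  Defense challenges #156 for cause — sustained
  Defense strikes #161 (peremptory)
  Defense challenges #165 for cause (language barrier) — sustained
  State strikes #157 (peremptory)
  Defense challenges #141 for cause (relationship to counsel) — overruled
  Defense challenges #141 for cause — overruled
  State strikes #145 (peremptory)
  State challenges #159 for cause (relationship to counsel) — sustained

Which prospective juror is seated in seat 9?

Removed: #142, #145, #149, #152, #154, #155, #156, #157, #158, #159, #161, #162, #163, #164, #165. (#139, #141 stay — for-cause denied.)
Seating in order: seats 1–9 → #137, #138, #139, #140, #141, #143, #144, #146, #147; alternates → #148, #150, #151, #153.
So seat 9 is #147.

147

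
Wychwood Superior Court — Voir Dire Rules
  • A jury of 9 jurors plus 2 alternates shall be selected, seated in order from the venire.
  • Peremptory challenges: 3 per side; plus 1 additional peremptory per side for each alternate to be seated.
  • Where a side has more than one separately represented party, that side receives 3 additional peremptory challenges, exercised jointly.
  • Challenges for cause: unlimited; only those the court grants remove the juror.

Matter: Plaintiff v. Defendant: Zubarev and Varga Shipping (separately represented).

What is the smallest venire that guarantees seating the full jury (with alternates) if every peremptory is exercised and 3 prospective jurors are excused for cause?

27

Seats to fill: 9 + 2 alternates = 11.
Peremptories — Plaintiff: 3 + 1×2 = 5; Defendant: 3 + 1×2 + 3 = 8; total 13.
For-cause removals: 3.
Minimum venire: 11 + 13 + 3 = 27.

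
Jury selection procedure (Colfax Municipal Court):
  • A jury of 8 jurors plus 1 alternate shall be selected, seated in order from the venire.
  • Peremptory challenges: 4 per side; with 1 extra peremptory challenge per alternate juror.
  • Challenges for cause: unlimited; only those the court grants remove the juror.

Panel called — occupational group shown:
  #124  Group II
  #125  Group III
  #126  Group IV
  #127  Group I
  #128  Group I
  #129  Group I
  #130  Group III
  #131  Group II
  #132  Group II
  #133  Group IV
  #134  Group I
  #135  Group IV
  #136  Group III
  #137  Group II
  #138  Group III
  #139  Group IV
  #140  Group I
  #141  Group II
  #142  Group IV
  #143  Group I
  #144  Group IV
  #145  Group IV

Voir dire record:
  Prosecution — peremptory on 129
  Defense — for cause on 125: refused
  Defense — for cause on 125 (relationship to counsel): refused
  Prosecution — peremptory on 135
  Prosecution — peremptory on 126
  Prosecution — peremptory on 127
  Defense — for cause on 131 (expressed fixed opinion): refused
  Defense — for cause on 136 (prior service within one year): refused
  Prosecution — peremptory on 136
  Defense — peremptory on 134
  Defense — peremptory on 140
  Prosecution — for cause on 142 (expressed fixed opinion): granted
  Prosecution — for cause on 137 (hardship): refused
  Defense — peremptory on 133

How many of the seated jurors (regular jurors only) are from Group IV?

Removed: #126, #127, #129, #133, #134, #135, #136, #140, #142.
Seated jurors 1–8: #124, #125, #128, #130, #131, #132, #137, #138 (alternates #139 not counted).
None of those are in Group IV → 0.

0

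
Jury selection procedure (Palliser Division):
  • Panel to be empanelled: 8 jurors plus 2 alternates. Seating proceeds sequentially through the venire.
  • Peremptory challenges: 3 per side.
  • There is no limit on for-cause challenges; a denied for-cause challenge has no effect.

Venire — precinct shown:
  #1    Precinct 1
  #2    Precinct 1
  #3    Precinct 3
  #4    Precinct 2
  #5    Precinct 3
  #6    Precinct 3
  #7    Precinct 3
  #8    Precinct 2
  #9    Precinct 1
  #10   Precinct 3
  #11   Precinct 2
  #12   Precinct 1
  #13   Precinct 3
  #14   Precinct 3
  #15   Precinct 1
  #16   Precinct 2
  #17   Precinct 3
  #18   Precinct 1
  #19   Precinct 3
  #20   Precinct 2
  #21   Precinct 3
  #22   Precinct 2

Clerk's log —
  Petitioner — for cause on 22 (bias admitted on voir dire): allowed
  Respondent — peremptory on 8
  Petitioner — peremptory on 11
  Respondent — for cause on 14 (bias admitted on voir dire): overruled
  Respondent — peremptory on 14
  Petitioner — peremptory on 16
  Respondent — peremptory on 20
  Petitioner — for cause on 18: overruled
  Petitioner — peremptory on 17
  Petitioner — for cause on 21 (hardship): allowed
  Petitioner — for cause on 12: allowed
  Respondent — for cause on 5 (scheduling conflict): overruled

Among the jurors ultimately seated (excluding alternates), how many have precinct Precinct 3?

Removed: #8, #11, #12, #14, #16, #17, #20, #21, #22.
Seated jurors 1–8: #1, #2, #3, #4, #5, #6, #7, #9 (alternates #10, #13 not counted).
Of those, in Precinct 3: #3, #5, #6, #7 → 4.

4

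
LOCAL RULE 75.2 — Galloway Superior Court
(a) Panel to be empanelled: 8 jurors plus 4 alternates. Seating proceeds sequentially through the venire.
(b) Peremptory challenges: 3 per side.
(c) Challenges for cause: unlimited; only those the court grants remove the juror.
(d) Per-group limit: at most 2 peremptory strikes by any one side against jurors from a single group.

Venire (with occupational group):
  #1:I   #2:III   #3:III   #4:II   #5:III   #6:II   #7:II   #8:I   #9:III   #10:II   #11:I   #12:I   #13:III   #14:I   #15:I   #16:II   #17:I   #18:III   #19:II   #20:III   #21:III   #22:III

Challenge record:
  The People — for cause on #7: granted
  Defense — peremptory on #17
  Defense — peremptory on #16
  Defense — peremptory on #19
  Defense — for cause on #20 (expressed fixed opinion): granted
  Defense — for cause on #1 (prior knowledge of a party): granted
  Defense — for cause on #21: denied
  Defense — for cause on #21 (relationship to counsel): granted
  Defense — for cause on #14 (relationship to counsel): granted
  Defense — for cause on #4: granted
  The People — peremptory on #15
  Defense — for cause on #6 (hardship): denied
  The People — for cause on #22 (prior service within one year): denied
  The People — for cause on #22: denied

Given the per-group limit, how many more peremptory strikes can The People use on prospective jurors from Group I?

1

The People peremptories so far: #15 — 1 of 3 used, 2 left overall.
Against Group I: #15 — 1 used; per-group cap 2 leaves 1.
Binding limit: min(2, 1) = 1.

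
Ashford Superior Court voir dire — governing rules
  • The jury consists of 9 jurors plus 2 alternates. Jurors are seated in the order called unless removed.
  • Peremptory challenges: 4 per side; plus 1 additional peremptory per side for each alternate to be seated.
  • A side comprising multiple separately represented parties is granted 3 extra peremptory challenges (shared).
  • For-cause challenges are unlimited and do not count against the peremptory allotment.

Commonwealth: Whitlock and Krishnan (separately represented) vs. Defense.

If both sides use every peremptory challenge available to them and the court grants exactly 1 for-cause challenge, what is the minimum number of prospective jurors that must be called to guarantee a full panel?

27

Seats to fill: 9 + 2 alternates = 11.
Peremptories — Commonwealth: 4 + 1×2 + 3 = 9; Defense: 4 + 1×2 = 6; total 15.
For-cause removals: 1.
Minimum venire: 11 + 15 + 1 = 27.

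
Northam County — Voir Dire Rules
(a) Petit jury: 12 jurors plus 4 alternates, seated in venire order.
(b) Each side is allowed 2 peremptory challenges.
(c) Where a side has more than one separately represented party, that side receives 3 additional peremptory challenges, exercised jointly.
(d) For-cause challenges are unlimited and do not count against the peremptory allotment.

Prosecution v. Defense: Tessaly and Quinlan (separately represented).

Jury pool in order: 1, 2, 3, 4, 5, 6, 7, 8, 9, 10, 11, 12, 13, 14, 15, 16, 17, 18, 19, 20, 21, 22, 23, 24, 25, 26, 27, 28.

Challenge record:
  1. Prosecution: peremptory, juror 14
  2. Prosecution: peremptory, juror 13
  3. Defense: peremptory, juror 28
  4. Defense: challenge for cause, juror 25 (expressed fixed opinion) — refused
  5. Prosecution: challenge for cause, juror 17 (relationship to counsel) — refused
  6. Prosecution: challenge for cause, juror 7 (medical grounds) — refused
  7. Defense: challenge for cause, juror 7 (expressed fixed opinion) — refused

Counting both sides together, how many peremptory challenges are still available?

4

Prosecution allotment: 2. Defense allotment: 2 base + 3 multi-party = 5.
Prosecution peremptories used: #14, #13 — 2 (for-cause on #17, #7 don't count).
Defense peremptories used: #28 — 1 (for-cause on #25, #7 don't count).
Remaining: (2 − 2) + (5 − 1) = 4.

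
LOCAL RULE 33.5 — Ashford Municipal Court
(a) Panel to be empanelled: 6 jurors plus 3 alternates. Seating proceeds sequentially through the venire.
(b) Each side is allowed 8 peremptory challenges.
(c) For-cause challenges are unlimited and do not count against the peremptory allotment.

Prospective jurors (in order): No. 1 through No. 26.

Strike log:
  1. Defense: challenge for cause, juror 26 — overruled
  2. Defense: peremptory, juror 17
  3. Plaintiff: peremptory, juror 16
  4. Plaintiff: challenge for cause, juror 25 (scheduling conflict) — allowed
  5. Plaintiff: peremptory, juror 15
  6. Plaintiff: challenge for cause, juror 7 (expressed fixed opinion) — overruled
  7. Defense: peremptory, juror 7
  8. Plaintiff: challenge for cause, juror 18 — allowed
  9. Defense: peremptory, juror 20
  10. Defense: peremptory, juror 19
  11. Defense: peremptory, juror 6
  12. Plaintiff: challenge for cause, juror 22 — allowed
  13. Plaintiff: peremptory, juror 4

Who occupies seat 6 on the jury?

9

Removed: #4, #6, #7, #15, #16, #17, #18, #19, #20, #22, #25. (#26 stays — for-cause denied.)
Seating in order: seats 1–6 → #1, #2, #3, #5, #8, #9; alternates → #10, #11, #12.
So seat 6 is #9.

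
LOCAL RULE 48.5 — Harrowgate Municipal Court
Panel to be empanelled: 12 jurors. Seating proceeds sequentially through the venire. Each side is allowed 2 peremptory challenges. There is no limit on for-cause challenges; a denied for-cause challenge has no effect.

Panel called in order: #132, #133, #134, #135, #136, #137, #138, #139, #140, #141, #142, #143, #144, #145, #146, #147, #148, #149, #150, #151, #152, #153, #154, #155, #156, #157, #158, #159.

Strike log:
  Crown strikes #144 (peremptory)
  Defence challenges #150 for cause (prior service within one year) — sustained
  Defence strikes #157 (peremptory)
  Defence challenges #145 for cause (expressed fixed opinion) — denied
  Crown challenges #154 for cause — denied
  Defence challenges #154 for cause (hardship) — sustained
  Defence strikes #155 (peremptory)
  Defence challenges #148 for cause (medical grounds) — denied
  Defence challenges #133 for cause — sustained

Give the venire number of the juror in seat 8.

140

Removed: #133, #144, #150, #154, #155, #157. (#145, #148 stay — for-cause denied.)
Seating in order: seats 1–12 → #132, #134, #135, #136, #137, #138, #139, #140, #141, #142, #143, #145.
So seat 8 is #140.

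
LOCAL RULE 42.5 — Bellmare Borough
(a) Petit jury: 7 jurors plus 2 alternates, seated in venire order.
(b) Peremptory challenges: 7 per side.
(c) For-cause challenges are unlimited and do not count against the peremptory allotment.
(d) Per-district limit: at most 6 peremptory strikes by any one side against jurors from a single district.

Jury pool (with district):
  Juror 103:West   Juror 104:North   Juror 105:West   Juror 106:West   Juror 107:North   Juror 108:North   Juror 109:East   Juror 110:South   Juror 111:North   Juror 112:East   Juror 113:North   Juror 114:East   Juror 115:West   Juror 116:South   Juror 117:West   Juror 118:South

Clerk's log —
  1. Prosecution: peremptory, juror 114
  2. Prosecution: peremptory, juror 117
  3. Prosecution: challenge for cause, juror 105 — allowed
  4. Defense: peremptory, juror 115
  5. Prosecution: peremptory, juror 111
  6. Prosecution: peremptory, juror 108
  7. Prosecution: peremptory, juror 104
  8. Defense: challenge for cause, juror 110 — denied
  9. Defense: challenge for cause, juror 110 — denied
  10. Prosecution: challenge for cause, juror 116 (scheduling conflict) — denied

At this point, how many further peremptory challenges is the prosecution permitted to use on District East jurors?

2

Prosecution peremptories so far: #114, #117, #111, #108, #104 — 5 of 7 used, 2 left overall.
Against District East: #114 — 1 used; per-district cap 6 leaves 5.
Binding limit: min(2, 5) = 2.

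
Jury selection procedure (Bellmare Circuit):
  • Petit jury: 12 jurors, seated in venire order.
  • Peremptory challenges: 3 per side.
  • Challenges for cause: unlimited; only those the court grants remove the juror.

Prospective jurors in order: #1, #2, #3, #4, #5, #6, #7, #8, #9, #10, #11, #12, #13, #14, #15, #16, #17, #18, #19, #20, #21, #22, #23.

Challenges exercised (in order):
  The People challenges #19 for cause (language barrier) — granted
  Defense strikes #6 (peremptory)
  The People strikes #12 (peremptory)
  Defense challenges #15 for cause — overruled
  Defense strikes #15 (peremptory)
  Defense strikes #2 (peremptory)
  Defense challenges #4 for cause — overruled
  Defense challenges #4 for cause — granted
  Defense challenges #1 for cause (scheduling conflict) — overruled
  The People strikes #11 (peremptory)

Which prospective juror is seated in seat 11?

Removed: #2, #4, #6, #11, #12, #15, #19. (#1 stays — for-cause denied.)
Filling seats in venire order through position 11: #1, #3, #5, #7, #8, #9, #10, #13, #14, #16, #17.
So seat 11 is #17.

17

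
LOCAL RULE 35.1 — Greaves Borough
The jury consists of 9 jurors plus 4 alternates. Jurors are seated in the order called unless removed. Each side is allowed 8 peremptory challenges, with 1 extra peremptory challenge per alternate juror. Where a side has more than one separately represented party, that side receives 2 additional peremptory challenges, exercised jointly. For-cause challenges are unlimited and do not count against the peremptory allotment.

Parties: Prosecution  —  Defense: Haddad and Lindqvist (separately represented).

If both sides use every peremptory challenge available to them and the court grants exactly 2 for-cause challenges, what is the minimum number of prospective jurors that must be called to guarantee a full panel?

Seats to fill: 9 + 4 alternates = 13.
Peremptories — Prosecution: 8 + 1×4 = 12; Defense: 8 + 1×4 + 2 = 14; total 26.
For-cause removals: 2.
Minimum venire: 13 + 26 + 2 = 41.

41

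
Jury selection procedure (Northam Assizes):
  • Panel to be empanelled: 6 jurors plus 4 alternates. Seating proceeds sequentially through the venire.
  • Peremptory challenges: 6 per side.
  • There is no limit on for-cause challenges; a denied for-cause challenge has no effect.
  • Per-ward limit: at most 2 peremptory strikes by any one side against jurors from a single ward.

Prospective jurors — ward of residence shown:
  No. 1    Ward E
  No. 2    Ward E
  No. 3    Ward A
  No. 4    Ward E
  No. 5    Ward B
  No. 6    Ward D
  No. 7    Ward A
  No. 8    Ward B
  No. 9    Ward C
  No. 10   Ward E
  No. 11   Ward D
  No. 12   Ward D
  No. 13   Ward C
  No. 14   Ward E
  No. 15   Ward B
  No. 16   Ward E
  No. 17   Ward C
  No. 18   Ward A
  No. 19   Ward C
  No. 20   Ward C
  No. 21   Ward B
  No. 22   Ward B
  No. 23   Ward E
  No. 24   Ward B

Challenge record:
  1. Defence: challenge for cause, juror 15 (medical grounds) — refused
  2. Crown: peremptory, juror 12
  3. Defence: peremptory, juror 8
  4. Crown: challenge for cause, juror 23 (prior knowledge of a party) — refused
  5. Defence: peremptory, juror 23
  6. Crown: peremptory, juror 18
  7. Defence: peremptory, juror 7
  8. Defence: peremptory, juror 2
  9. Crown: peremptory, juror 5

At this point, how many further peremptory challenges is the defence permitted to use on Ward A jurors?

1

Defence peremptories so far: #8, #23, #7, #2 — 4 of 6 used, 2 left overall.
Against Ward A: #7 — 1 used; per-ward cap 2 leaves 1.
Binding limit: min(2, 1) = 1.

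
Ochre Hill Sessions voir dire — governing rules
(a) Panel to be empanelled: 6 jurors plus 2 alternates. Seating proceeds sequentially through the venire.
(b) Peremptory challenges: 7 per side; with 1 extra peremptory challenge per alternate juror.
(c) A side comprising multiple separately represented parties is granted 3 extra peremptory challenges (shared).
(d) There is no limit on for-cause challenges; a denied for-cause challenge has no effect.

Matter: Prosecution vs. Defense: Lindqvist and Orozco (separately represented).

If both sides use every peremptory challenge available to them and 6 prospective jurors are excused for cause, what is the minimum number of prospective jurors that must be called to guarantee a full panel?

Seats to fill: 6 + 2 alternates = 8.
Peremptories — Prosecution: 7 + 1×2 = 9; Defense: 7 + 1×2 + 3 = 12; total 21.
For-cause removals: 6.
Minimum venire: 8 + 21 + 6 = 35.

35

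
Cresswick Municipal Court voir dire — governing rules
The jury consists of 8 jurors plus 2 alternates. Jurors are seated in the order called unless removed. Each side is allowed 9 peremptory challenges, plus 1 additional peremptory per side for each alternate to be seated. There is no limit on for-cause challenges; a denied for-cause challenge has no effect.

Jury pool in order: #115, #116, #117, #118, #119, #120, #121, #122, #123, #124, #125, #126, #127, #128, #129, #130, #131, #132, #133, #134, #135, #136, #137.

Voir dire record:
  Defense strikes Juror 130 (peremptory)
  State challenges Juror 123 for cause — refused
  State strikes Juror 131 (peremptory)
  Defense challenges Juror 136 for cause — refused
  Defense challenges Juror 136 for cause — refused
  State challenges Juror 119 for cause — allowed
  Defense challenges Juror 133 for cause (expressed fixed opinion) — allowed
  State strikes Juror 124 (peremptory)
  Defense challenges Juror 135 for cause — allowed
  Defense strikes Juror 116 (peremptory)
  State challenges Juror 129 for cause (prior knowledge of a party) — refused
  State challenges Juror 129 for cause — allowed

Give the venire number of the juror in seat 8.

125

Removed: #116, #119, #124, #129, #130, #131, #133, #135. (#123, #136 stay — for-cause denied.)
Seating in order: seats 1–8 → #115, #117, #118, #120, #121, #122, #123, #125; alternates → #126, #127.
So seat 8 is #125.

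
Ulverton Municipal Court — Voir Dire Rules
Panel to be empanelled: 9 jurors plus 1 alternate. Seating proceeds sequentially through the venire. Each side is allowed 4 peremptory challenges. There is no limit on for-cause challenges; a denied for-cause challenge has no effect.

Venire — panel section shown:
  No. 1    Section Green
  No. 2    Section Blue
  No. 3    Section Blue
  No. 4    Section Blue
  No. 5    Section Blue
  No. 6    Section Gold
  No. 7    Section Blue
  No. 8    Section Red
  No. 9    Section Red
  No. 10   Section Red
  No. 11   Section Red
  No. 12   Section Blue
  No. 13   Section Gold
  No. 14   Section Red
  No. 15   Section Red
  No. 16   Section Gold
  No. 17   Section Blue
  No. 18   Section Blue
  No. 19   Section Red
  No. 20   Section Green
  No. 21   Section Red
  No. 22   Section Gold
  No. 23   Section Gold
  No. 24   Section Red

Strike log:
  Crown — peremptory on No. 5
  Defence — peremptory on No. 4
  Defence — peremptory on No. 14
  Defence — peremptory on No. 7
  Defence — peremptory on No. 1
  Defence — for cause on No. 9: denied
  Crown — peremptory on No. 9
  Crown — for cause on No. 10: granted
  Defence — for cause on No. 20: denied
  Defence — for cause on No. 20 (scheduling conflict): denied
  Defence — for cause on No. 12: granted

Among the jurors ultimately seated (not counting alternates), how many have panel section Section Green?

Removed: #1, #4, #5, #7, #9, #10, #12, #14.
Seated jurors 1–9: #2, #3, #6, #8, #11, #13, #15, #16, #17 (alternates #18 not counted).
None of those are in Section Green → 0.

0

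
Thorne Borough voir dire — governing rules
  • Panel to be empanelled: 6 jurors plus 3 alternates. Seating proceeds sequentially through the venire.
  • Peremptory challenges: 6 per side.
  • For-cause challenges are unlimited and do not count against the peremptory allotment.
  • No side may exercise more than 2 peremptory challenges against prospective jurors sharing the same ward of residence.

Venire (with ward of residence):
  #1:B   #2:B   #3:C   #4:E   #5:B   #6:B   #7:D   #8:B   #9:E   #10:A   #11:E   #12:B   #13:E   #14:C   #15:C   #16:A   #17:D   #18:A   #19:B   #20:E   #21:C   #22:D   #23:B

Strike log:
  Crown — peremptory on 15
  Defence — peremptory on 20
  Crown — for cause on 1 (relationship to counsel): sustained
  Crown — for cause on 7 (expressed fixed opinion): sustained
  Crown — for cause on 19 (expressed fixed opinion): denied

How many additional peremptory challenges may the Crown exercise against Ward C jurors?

1

Crown peremptories so far: #15 — 1 of 6 used, 5 left overall.
Against Ward C: #15 — 1 used; per-ward cap 2 leaves 1.
Binding limit: min(5, 1) = 1.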